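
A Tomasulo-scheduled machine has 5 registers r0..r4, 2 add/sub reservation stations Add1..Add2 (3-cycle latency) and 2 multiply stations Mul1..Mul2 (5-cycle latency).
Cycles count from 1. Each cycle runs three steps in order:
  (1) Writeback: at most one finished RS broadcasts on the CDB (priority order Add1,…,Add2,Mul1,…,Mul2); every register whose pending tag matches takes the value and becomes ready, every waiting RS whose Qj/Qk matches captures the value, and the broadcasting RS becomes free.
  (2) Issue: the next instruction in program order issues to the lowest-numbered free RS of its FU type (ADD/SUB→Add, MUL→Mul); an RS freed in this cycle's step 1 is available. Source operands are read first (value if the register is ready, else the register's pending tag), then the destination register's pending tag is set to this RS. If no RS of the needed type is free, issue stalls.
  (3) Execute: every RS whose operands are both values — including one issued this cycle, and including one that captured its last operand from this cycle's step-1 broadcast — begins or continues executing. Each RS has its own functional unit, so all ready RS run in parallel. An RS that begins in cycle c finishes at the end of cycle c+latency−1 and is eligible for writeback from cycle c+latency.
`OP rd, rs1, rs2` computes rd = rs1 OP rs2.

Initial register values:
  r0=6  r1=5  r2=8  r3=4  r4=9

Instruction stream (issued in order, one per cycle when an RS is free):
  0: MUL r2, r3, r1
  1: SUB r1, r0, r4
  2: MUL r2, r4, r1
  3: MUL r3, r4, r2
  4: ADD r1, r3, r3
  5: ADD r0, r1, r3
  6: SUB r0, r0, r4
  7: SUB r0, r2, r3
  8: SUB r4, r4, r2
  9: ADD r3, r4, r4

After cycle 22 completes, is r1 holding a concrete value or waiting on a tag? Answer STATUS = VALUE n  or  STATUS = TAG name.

c1: issue MUL r2<-Mul1 | r0:6,r1:5,r2:Mul1,r3:4,r4:9
c2: issue SUB r1<-Add1 | r0:6,r1:Add1,r2:Mul1,r3:4,r4:9
c3: issue MUL r2<-Mul2 | r0:6,r1:Add1,r2:Mul2,r3:4,r4:9
c4: stall | r0:6,r1:Add1,r2:Mul2,r3:4,r4:9
c5: CDB Add1=-3; stall | r0:6,r1:-3,r2:Mul2,r3:4,r4:9
c6: CDB Mul1=20; issue MUL r3<-Mul1 | r0:6,r1:-3,r2:Mul2,r3:Mul1,r4:9
c7: issue ADD r1<-Add1 | r0:6,r1:Add1,r2:Mul2,r3:Mul1,r4:9
c8: issue ADD r0<-Add2 | r0:Add2,r1:Add1,r2:Mul2,r3:Mul1,r4:9
c9: stall | r0:Add2,r1:Add1,r2:Mul2,r3:Mul1,r4:9
c10: CDB Mul2=-27; stall | r0:Add2,r1:Add1,r2:-27,r3:Mul1,r4:9
c11: stall | r0:Add2,r1:Add1,r2:-27,r3:Mul1,r4:9
c12: stall | r0:Add2,r1:Add1,r2:-27,r3:Mul1,r4:9
c13: stall | r0:Add2,r1:Add1,r2:-27,r3:Mul1,r4:9
c14: stall | r0:Add2,r1:Add1,r2:-27,r3:Mul1,r4:9
c15: CDB Mul1=-243; stall | r0:Add2,r1:Add1,r2:-27,r3:-243,r4:9
c16: stall | r0:Add2,r1:Add1,r2:-27,r3:-243,r4:9
c17: stall | r0:Add2,r1:Add1,r2:-27,r3:-243,r4:9
c18: CDB Add1=-486; issue SUB r0<-Add1 | r0:Add1,r1:-486,r2:-27,r3:-243,r4:9
c19: stall | r0:Add1,r1:-486,r2:-27,r3:-243,r4:9
c20: stall | r0:Add1,r1:-486,r2:-27,r3:-243,r4:9
c21: CDB Add2=-729; issue SUB r0<-Add2 | r0:Add2,r1:-486,r2:-27,r3:-243,r4:9
c22: stall | r0:Add2,r1:-486,r2:-27,r3:-243,r4:9

STATUS = VALUE -486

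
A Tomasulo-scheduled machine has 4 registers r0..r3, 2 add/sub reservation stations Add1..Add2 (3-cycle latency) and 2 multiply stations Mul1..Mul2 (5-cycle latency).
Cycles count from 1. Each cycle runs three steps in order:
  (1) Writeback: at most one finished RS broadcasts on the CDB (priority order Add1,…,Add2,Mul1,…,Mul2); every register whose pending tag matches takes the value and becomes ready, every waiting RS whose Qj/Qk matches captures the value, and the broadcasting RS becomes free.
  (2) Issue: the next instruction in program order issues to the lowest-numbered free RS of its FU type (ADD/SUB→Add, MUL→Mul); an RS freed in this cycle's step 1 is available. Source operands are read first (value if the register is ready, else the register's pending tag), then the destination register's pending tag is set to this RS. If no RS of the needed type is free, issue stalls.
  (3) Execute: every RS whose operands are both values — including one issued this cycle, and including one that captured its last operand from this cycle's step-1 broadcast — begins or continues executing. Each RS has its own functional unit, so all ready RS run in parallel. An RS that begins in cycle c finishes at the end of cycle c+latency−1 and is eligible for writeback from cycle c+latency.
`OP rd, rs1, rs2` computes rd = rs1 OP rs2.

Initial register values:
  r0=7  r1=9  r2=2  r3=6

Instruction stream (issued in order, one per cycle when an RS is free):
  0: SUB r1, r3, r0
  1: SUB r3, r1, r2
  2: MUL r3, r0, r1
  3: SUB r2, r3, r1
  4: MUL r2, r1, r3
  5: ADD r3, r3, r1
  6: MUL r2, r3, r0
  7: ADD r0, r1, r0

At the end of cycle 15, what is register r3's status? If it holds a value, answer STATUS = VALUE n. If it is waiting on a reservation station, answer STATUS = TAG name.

  c1: issue SUB r1<-Add1  regs: r0:7,r1:Add1,r2:2,r3:6
  c2: issue SUB r3<-Add2  regs: r0:7,r1:Add1,r2:2,r3:Add2
  c3: issue MUL r3<-Mul1  regs: r0:7,r1:Add1,r2:2,r3:Mul1
  c4: CDB Add1=-1; issue SUB r2<-Add1  regs: r0:7,r1:-1,r2:Add1,r3:Mul1
  c5: issue MUL r2<-Mul2  regs: r0:7,r1:-1,r2:Mul2,r3:Mul1
  c6: stall  regs: r0:7,r1:-1,r2:Mul2,r3:Mul1
  c7: CDB Add2=-3; issue ADD r3<-Add2  regs: r0:7,r1:-1,r2:Mul2,r3:Add2
  c8: stall  regs: r0:7,r1:-1,r2:Mul2,r3:Add2
  c9: CDB Mul1=-7; issue MUL r2<-Mul1  regs: r0:7,r1:-1,r2:Mul1,r3:Add2
  c10: stall  regs: r0:7,r1:-1,r2:Mul1,r3:Add2
  c11: stall  regs: r0:7,r1:-1,r2:Mul1,r3:Add2
  c12: CDB Add1=-6; issue ADD r0<-Add1  regs: r0:Add1,r1:-1,r2:Mul1,r3:Add2
  c13: CDB Add2=-8  regs: r0:Add1,r1:-1,r2:Mul1,r3:-8
  c14: CDB Mul2=7  regs: r0:Add1,r1:-1,r2:Mul1,r3:-8
  c15: CDB Add1=6  regs: r0:6,r1:-1,r2:Mul1,r3:-8

STATUS = VALUE -8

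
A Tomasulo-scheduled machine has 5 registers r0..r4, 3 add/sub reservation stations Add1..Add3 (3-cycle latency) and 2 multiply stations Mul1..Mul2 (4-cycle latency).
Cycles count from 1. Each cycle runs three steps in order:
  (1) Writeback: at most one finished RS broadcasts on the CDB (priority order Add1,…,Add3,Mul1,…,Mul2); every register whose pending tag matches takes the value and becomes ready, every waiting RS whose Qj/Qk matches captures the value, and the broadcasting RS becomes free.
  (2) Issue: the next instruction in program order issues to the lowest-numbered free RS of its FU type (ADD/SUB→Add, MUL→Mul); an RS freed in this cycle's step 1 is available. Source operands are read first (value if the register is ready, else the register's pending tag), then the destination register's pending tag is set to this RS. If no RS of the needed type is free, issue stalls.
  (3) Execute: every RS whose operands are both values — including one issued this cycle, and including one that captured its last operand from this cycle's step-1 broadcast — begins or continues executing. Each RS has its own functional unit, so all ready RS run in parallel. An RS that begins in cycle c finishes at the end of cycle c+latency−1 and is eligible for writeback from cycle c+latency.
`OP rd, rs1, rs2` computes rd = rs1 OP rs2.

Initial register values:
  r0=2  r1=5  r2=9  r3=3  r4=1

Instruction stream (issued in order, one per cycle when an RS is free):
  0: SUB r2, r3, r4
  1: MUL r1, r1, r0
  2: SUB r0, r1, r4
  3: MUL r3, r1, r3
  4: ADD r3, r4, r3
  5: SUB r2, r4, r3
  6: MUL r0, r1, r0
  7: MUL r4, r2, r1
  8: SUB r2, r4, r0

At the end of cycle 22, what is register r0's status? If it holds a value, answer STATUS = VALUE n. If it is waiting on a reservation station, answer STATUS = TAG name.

  c1: issue SUB r2<-Add1  regs: r0:2,r1:5,r2:Add1,r3:3,r4:1
  c2: issue MUL r1<-Mul1  regs: r0:2,r1:Mul1,r2:Add1,r3:3,r4:1
  c3: issue SUB r0<-Add2  regs: r0:Add2,r1:Mul1,r2:Add1,r3:3,r4:1
  c4: CDB Add1=2; issue MUL r3<-Mul2  regs: r0:Add2,r1:Mul1,r2:2,r3:Mul2,r4:1
  c5: issue ADD r3<-Add1  regs: r0:Add2,r1:Mul1,r2:2,r3:Add1,r4:1
  c6: CDB Mul1=10; issue SUB r2<-Add3  regs: r0:Add2,r1:10,r2:Add3,r3:Add1,r4:1
  c7: issue MUL r0<-Mul1  regs: r0:Mul1,r1:10,r2:Add3,r3:Add1,r4:1
  c8: stall  regs: r0:Mul1,r1:10,r2:Add3,r3:Add1,r4:1
  c9: CDB Add2=9; stall  regs: r0:Mul1,r1:10,r2:Add3,r3:Add1,r4:1
  c10: CDB Mul2=30; issue MUL r4<-Mul2  regs: r0:Mul1,r1:10,r2:Add3,r3:Add1,r4:Mul2
  c11: issue SUB r2<-Add2  regs: r0:Mul1,r1:10,r2:Add2,r3:Add1,r4:Mul2
  c12: -  regs: r0:Mul1,r1:10,r2:Add2,r3:Add1,r4:Mul2
  c13: CDB Add1=31  regs: r0:Mul1,r1:10,r2:Add2,r3:31,r4:Mul2
  c14: CDB Mul1=90  regs: r0:90,r1:10,r2:Add2,r3:31,r4:Mul2
  c15: -  regs: r0:90,r1:10,r2:Add2,r3:31,r4:Mul2
  c16: CDB Add3=-30  regs: r0:90,r1:10,r2:Add2,r3:31,r4:Mul2
  c17: -  regs: r0:90,r1:10,r2:Add2,r3:31,r4:Mul2
  c18: -  regs: r0:90,r1:10,r2:Add2,r3:31,r4:Mul2
  c19: -  regs: r0:90,r1:10,r2:Add2,r3:31,r4:Mul2
  c20: CDB Mul2=-300  regs: r0:90,r1:10,r2:Add2,r3:31,r4:-300
  c21: -  regs: r0:90,r1:10,r2:Add2,r3:31,r4:-300
  c22: -  regs: r0:90,r1:10,r2:Add2,r3:31,r4:-300

STATUS = VALUE 90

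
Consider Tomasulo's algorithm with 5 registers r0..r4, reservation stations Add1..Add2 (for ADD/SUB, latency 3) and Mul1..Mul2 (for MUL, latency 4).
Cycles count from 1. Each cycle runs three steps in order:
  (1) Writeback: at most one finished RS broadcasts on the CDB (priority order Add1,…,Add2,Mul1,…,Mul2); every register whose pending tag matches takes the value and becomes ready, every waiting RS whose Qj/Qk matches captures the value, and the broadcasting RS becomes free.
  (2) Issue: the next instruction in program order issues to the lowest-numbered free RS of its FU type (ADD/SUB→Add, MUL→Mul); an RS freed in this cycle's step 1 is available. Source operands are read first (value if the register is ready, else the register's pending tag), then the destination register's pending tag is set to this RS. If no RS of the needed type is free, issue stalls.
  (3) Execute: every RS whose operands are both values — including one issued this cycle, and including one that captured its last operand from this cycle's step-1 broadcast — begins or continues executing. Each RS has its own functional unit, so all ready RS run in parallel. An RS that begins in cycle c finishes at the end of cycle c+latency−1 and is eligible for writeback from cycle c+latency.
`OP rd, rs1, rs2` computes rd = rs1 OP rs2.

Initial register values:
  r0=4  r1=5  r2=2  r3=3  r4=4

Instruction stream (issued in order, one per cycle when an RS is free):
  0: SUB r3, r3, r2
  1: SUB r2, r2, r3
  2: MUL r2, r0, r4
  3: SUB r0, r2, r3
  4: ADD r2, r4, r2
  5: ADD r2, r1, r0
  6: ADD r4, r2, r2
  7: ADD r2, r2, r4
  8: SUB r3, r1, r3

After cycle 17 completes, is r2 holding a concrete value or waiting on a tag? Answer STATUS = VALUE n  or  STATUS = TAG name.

STATUS = TAG Add1

cycle 1: issue SUB r3<-Add1 // r0:4,r1:5,r2:2,r3:Add1,r4:4
cycle 2: issue SUB r2<-Add2 // r0:4,r1:5,r2:Add2,r3:Add1,r4:4
cycle 3: issue MUL r2<-Mul1 // r0:4,r1:5,r2:Mul1,r3:Add1,r4:4
cycle 4: CDB Add1=1; issue SUB r0<-Add1 // r0:Add1,r1:5,r2:Mul1,r3:1,r4:4
cycle 5: stall // r0:Add1,r1:5,r2:Mul1,r3:1,r4:4
cycle 6: stall // r0:Add1,r1:5,r2:Mul1,r3:1,r4:4
cycle 7: CDB Add2=1; issue ADD r2<-Add2 // r0:Add1,r1:5,r2:Add2,r3:1,r4:4
cycle 8: CDB Mul1=16; stall // r0:Add1,r1:5,r2:Add2,r3:1,r4:4
cycle 9: stall // r0:Add1,r1:5,r2:Add2,r3:1,r4:4
cycle 10: stall // r0:Add1,r1:5,r2:Add2,r3:1,r4:4
cycle 11: CDB Add1=15; issue ADD r2<-Add1 // r0:15,r1:5,r2:Add1,r3:1,r4:4
cycle 12: CDB Add2=20; issue ADD r4<-Add2 // r0:15,r1:5,r2:Add1,r3:1,r4:Add2
cycle 13: stall // r0:15,r1:5,r2:Add1,r3:1,r4:Add2
cycle 14: CDB Add1=20; issue ADD r2<-Add1 // r0:15,r1:5,r2:Add1,r3:1,r4:Add2
cycle 15: stall // r0:15,r1:5,r2:Add1,r3:1,r4:Add2
cycle 16: stall // r0:15,r1:5,r2:Add1,r3:1,r4:Add2
cycle 17: CDB Add2=40; issue SUB r3<-Add2 // r0:15,r1:5,r2:Add1,r3:Add2,r4:40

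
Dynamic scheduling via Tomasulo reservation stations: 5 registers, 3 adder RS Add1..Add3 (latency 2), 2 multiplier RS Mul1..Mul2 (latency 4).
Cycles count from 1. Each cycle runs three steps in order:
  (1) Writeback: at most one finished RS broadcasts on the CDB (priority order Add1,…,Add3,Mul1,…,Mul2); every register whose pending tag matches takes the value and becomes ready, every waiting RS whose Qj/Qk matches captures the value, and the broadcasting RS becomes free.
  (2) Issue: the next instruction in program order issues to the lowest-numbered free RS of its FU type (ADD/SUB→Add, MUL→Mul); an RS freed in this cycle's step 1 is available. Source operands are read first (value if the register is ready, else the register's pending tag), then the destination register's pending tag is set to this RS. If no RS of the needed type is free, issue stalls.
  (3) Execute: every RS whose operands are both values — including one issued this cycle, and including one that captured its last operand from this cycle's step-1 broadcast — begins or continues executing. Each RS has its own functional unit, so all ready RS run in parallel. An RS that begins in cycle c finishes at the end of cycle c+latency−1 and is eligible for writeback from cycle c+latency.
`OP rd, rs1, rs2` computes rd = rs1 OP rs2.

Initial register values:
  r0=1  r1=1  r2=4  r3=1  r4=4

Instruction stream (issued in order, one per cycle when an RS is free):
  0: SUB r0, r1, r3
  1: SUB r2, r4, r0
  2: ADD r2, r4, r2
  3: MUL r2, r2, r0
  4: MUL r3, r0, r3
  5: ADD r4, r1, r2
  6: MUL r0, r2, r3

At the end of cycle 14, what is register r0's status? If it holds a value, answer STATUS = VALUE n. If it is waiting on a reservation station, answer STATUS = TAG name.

STATUS = TAG Mul2

  c1: issue SUB r0<-Add1  regs: r0:Add1,r1:1,r2:4,r3:1,r4:4
  c2: issue SUB r2<-Add2  regs: r0:Add1,r1:1,r2:Add2,r3:1,r4:4
  c3: CDB Add1=0; issue ADD r2<-Add1  regs: r0:0,r1:1,r2:Add1,r3:1,r4:4
  c4: issue MUL r2<-Mul1  regs: r0:0,r1:1,r2:Mul1,r3:1,r4:4
  c5: CDB Add2=4; issue MUL r3<-Mul2  regs: r0:0,r1:1,r2:Mul1,r3:Mul2,r4:4
  c6: issue ADD r4<-Add2  regs: r0:0,r1:1,r2:Mul1,r3:Mul2,r4:Add2
  c7: CDB Add1=8; stall  regs: r0:0,r1:1,r2:Mul1,r3:Mul2,r4:Add2
  c8: stall  regs: r0:0,r1:1,r2:Mul1,r3:Mul2,r4:Add2
  c9: CDB Mul2=0; issue MUL r0<-Mul2  regs: r0:Mul2,r1:1,r2:Mul1,r3:0,r4:Add2
  c10: -  regs: r0:Mul2,r1:1,r2:Mul1,r3:0,r4:Add2
  c11: CDB Mul1=0  regs: r0:Mul2,r1:1,r2:0,r3:0,r4:Add2
  c12: -  regs: r0:Mul2,r1:1,r2:0,r3:0,r4:Add2
  c13: CDB Add2=1  regs: r0:Mul2,r1:1,r2:0,r3:0,r4:1
  c14: -  regs: r0:Mul2,r1:1,r2:0,r3:0,r4:1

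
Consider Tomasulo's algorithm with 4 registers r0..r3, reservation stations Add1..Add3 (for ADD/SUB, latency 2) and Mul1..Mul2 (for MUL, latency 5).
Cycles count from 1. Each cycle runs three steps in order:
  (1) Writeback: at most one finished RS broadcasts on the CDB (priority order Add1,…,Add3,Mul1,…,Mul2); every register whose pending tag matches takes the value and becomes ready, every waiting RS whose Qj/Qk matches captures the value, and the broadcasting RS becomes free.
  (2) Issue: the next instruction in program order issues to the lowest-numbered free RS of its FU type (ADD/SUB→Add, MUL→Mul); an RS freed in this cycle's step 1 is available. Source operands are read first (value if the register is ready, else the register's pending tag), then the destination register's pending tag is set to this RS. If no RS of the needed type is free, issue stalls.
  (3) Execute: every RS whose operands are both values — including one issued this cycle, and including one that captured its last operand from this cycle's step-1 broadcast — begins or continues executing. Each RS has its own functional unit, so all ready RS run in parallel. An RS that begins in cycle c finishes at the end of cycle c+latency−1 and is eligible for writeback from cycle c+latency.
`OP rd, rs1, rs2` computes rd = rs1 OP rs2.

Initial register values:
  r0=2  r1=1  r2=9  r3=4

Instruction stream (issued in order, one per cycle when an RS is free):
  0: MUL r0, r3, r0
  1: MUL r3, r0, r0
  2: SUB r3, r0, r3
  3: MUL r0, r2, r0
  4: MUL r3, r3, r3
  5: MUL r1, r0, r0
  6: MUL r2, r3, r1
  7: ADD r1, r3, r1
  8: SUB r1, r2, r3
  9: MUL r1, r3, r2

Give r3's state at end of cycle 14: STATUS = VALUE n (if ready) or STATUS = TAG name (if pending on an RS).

cycle 1: issue MUL r0<-Mul1 // r0:Mul1,r1:1,r2:9,r3:4
cycle 2: issue MUL r3<-Mul2 // r0:Mul1,r1:1,r2:9,r3:Mul2
cycle 3: issue SUB r3<-Add1 // r0:Mul1,r1:1,r2:9,r3:Add1
cycle 4: stall // r0:Mul1,r1:1,r2:9,r3:Add1
cycle 5: stall // r0:Mul1,r1:1,r2:9,r3:Add1
cycle 6: CDB Mul1=8; issue MUL r0<-Mul1 // r0:Mul1,r1:1,r2:9,r3:Add1
cycle 7: stall // r0:Mul1,r1:1,r2:9,r3:Add1
cycle 8: stall // r0:Mul1,r1:1,r2:9,r3:Add1
cycle 9: stall // r0:Mul1,r1:1,r2:9,r3:Add1
cycle 10: stall // r0:Mul1,r1:1,r2:9,r3:Add1
cycle 11: CDB Mul1=72; issue MUL r3<-Mul1 // r0:72,r1:1,r2:9,r3:Mul1
cycle 12: CDB Mul2=64; issue MUL r1<-Mul2 // r0:72,r1:Mul2,r2:9,r3:Mul1
cycle 13: stall // r0:72,r1:Mul2,r2:9,r3:Mul1
cycle 14: CDB Add1=-56; stall // r0:72,r1:Mul2,r2:9,r3:Mul1

STATUS = TAG Mul1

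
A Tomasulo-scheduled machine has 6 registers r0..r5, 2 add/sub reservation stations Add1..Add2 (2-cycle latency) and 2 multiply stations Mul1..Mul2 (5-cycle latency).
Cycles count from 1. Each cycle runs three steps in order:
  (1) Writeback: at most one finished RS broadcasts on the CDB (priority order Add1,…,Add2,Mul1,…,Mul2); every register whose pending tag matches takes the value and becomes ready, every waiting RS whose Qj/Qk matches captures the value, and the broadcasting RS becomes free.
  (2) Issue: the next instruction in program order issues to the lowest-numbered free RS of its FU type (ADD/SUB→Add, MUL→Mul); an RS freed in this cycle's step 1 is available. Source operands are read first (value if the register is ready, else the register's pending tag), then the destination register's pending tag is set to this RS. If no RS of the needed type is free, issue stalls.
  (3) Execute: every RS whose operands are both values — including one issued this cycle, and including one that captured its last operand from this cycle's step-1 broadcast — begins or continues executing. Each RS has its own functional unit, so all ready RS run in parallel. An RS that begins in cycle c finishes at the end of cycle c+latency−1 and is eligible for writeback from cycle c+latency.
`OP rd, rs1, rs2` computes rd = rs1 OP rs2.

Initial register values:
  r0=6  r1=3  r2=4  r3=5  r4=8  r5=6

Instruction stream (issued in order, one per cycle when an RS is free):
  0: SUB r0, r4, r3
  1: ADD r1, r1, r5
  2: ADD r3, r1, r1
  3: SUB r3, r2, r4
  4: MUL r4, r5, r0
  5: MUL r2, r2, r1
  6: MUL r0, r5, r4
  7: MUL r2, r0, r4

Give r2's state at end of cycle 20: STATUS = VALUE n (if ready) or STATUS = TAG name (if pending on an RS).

cycle 1: issue SUB r0<-Add1 // r0:Add1,r1:3,r2:4,r3:5,r4:8,r5:6
cycle 2: issue ADD r1<-Add2 // r0:Add1,r1:Add2,r2:4,r3:5,r4:8,r5:6
cycle 3: CDB Add1=3; issue ADD r3<-Add1 // r0:3,r1:Add2,r2:4,r3:Add1,r4:8,r5:6
cycle 4: CDB Add2=9; issue SUB r3<-Add2 // r0:3,r1:9,r2:4,r3:Add2,r4:8,r5:6
cycle 5: issue MUL r4<-Mul1 // r0:3,r1:9,r2:4,r3:Add2,r4:Mul1,r5:6
cycle 6: CDB Add1=18; issue MUL r2<-Mul2 // r0:3,r1:9,r2:Mul2,r3:Add2,r4:Mul1,r5:6
cycle 7: CDB Add2=-4; stall // r0:3,r1:9,r2:Mul2,r3:-4,r4:Mul1,r5:6
cycle 8: stall // r0:3,r1:9,r2:Mul2,r3:-4,r4:Mul1,r5:6
cycle 9: stall // r0:3,r1:9,r2:Mul2,r3:-4,r4:Mul1,r5:6
cycle 10: CDB Mul1=18; issue MUL r0<-Mul1 // r0:Mul1,r1:9,r2:Mul2,r3:-4,r4:18,r5:6
cycle 11: CDB Mul2=36; issue MUL r2<-Mul2 // r0:Mul1,r1:9,r2:Mul2,r3:-4,r4:18,r5:6
cycle 12: - // r0:Mul1,r1:9,r2:Mul2,r3:-4,r4:18,r5:6
cycle 13: - // r0:Mul1,r1:9,r2:Mul2,r3:-4,r4:18,r5:6
cycle 14: - // r0:Mul1,r1:9,r2:Mul2,r3:-4,r4:18,r5:6
cycle 15: CDB Mul1=108 // r0:108,r1:9,r2:Mul2,r3:-4,r4:18,r5:6
cycle 16: - // r0:108,r1:9,r2:Mul2,r3:-4,r4:18,r5:6
cycle 17: - // r0:108,r1:9,r2:Mul2,r3:-4,r4:18,r5:6
cycle 18: - // r0:108,r1:9,r2:Mul2,r3:-4,r4:18,r5:6
cycle 19: - // r0:108,r1:9,r2:Mul2,r3:-4,r4:18,r5:6
cycle 20: CDB Mul2=1944 // r0:108,r1:9,r2:1944,r3:-4,r4:18,r5:6

STATUS = VALUE 1944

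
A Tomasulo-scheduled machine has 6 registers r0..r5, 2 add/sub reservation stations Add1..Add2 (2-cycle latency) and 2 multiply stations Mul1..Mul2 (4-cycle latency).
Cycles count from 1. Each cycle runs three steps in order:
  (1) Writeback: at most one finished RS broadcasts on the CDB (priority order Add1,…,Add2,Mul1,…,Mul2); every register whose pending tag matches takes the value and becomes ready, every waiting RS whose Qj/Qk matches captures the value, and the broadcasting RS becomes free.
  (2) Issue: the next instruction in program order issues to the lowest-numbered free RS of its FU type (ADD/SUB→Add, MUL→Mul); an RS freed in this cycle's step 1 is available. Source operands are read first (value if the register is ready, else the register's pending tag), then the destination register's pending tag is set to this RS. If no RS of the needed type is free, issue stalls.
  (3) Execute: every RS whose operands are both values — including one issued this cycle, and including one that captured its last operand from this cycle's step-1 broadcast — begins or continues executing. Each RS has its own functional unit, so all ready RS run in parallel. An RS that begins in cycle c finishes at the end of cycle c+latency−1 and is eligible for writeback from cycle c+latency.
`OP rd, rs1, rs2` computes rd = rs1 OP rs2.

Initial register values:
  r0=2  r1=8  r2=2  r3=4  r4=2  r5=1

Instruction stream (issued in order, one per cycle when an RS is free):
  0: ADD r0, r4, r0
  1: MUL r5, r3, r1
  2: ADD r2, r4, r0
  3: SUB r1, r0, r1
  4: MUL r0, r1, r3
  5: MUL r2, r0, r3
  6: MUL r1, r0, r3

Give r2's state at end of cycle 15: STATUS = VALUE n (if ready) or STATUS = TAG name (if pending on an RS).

STATUS = VALUE -64

c1: issue ADD r0<-Add1 | r0:Add1,r1:8,r2:2,r3:4,r4:2,r5:1
c2: issue MUL r5<-Mul1 | r0:Add1,r1:8,r2:2,r3:4,r4:2,r5:Mul1
c3: CDB Add1=4; issue ADD r2<-Add1 | r0:4,r1:8,r2:Add1,r3:4,r4:2,r5:Mul1
c4: issue SUB r1<-Add2 | r0:4,r1:Add2,r2:Add1,r3:4,r4:2,r5:Mul1
c5: CDB Add1=6; issue MUL r0<-Mul2 | r0:Mul2,r1:Add2,r2:6,r3:4,r4:2,r5:Mul1
c6: CDB Add2=-4; stall | r0:Mul2,r1:-4,r2:6,r3:4,r4:2,r5:Mul1
c7: CDB Mul1=32; issue MUL r2<-Mul1 | r0:Mul2,r1:-4,r2:Mul1,r3:4,r4:2,r5:32
c8: stall | r0:Mul2,r1:-4,r2:Mul1,r3:4,r4:2,r5:32
c9: stall | r0:Mul2,r1:-4,r2:Mul1,r3:4,r4:2,r5:32
c10: CDB Mul2=-16; issue MUL r1<-Mul2 | r0:-16,r1:Mul2,r2:Mul1,r3:4,r4:2,r5:32
c11: - | r0:-16,r1:Mul2,r2:Mul1,r3:4,r4:2,r5:32
c12: - | r0:-16,r1:Mul2,r2:Mul1,r3:4,r4:2,r5:32
c13: - | r0:-16,r1:Mul2,r2:Mul1,r3:4,r4:2,r5:32
c14: CDB Mul1=-64 | r0:-16,r1:Mul2,r2:-64,r3:4,r4:2,r5:32
c15: CDB Mul2=-64 | r0:-16,r1:-64,r2:-64,r3:4,r4:2,r5:32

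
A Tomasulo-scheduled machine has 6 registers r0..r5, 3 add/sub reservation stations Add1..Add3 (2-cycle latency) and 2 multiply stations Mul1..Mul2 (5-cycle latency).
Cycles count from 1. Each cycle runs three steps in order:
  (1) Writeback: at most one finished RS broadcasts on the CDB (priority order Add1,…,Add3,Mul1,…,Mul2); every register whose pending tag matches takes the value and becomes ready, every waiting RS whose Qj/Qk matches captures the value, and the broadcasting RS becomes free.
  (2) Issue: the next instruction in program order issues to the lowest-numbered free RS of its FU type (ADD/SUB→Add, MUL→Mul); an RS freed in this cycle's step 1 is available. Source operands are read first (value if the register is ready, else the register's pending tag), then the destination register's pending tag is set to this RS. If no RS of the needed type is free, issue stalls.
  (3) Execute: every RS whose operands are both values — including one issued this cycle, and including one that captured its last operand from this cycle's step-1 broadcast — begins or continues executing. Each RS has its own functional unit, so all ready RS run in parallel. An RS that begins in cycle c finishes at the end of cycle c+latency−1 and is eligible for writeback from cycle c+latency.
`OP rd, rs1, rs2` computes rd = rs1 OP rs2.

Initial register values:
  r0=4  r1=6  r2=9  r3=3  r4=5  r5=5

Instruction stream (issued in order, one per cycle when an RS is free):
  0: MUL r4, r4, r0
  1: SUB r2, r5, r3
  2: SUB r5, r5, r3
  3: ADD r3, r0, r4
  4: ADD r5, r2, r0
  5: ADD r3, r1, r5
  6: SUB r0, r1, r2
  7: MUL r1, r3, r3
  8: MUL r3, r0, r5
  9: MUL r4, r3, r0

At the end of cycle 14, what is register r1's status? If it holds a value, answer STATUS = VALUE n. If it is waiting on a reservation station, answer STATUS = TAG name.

STATUS = TAG Mul1

  c1: issue MUL r4<-Mul1  regs: r0:4,r1:6,r2:9,r3:3,r4:Mul1,r5:5
  c2: issue SUB r2<-Add1  regs: r0:4,r1:6,r2:Add1,r3:3,r4:Mul1,r5:5
  c3: issue SUB r5<-Add2  regs: r0:4,r1:6,r2:Add1,r3:3,r4:Mul1,r5:Add2
  c4: CDB Add1=2; issue ADD r3<-Add1  regs: r0:4,r1:6,r2:2,r3:Add1,r4:Mul1,r5:Add2
  c5: CDB Add2=2; issue ADD r5<-Add2  regs: r0:4,r1:6,r2:2,r3:Add1,r4:Mul1,r5:Add2
  c6: CDB Mul1=20; issue ADD r3<-Add3  regs: r0:4,r1:6,r2:2,r3:Add3,r4:20,r5:Add2
  c7: CDB Add2=6; issue SUB r0<-Add2  regs: r0:Add2,r1:6,r2:2,r3:Add3,r4:20,r5:6
  c8: CDB Add1=24; issue MUL r1<-Mul1  regs: r0:Add2,r1:Mul1,r2:2,r3:Add3,r4:20,r5:6
  c9: CDB Add2=4; issue MUL r3<-Mul2  regs: r0:4,r1:Mul1,r2:2,r3:Mul2,r4:20,r5:6
  c10: CDB Add3=12; stall  regs: r0:4,r1:Mul1,r2:2,r3:Mul2,r4:20,r5:6
  c11: stall  regs: r0:4,r1:Mul1,r2:2,r3:Mul2,r4:20,r5:6
  c12: stall  regs: r0:4,r1:Mul1,r2:2,r3:Mul2,r4:20,r5:6
  c13: stall  regs: r0:4,r1:Mul1,r2:2,r3:Mul2,r4:20,r5:6
  c14: CDB Mul2=24; issue MUL r4<-Mul2  regs: r0:4,r1:Mul1,r2:2,r3:24,r4:Mul2,r5:6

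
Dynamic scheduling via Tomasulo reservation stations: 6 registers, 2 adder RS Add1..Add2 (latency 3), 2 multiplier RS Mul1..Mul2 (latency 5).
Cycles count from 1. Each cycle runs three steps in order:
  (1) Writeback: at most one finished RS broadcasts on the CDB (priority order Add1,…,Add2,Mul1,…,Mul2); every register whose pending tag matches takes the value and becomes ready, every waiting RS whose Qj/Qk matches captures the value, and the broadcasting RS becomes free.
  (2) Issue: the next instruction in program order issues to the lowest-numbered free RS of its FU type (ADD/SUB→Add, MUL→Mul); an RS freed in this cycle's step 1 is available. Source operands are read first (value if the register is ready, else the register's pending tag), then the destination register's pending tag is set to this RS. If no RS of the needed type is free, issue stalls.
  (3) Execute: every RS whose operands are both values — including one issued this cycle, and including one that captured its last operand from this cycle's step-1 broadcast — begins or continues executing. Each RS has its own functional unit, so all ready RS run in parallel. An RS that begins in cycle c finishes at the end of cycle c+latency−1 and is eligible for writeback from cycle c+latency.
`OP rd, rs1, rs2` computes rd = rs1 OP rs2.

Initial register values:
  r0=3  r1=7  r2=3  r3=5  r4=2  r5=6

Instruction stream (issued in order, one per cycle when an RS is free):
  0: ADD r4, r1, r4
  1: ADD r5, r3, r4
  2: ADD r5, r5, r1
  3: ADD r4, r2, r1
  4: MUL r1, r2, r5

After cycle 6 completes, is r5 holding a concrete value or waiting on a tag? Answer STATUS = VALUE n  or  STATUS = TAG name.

  c1: issue ADD r4<-Add1  regs: r0:3,r1:7,r2:3,r3:5,r4:Add1,r5:6
  c2: issue ADD r5<-Add2  regs: r0:3,r1:7,r2:3,r3:5,r4:Add1,r5:Add2
  c3: stall  regs: r0:3,r1:7,r2:3,r3:5,r4:Add1,r5:Add2
  c4: CDB Add1=9; issue ADD r5<-Add1  regs: r0:3,r1:7,r2:3,r3:5,r4:9,r5:Add1
  c5: stall  regs: r0:3,r1:7,r2:3,r3:5,r4:9,r5:Add1
  c6: stall  regs: r0:3,r1:7,r2:3,r3:5,r4:9,r5:Add1

STATUS = TAG Add1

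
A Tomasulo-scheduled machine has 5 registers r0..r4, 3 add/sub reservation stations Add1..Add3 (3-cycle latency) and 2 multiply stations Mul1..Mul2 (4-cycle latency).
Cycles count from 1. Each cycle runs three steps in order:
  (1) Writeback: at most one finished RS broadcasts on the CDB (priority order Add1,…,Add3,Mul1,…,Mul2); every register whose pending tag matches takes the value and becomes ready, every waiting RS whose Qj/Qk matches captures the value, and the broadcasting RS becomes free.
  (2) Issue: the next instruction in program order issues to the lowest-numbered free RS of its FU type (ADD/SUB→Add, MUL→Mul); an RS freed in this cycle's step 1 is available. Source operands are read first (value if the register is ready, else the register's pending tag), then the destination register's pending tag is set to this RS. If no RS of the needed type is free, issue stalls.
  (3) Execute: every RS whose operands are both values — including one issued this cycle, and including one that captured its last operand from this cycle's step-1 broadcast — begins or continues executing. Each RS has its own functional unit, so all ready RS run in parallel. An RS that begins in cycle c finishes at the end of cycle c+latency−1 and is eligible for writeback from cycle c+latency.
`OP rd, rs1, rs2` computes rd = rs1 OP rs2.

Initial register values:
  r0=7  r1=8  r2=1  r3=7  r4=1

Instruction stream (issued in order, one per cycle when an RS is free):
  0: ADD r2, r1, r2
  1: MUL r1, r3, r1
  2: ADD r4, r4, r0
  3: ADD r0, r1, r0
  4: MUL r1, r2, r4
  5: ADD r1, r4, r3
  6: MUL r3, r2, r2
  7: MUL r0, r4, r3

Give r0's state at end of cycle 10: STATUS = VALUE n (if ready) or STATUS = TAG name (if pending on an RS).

cycle 1: issue ADD r2<-Add1 // r0:7,r1:8,r2:Add1,r3:7,r4:1
cycle 2: issue MUL r1<-Mul1 // r0:7,r1:Mul1,r2:Add1,r3:7,r4:1
cycle 3: issue ADD r4<-Add2 // r0:7,r1:Mul1,r2:Add1,r3:7,r4:Add2
cycle 4: CDB Add1=9; issue ADD r0<-Add1 // r0:Add1,r1:Mul1,r2:9,r3:7,r4:Add2
cycle 5: issue MUL r1<-Mul2 // r0:Add1,r1:Mul2,r2:9,r3:7,r4:Add2
cycle 6: CDB Add2=8; issue ADD r1<-Add2 // r0:Add1,r1:Add2,r2:9,r3:7,r4:8
cycle 7: CDB Mul1=56; issue MUL r3<-Mul1 // r0:Add1,r1:Add2,r2:9,r3:Mul1,r4:8
cycle 8: stall // r0:Add1,r1:Add2,r2:9,r3:Mul1,r4:8
cycle 9: CDB Add2=15; stall // r0:Add1,r1:15,r2:9,r3:Mul1,r4:8
cycle 10: CDB Add1=63; stall // r0:63,r1:15,r2:9,r3:Mul1,r4:8

STATUS = VALUE 63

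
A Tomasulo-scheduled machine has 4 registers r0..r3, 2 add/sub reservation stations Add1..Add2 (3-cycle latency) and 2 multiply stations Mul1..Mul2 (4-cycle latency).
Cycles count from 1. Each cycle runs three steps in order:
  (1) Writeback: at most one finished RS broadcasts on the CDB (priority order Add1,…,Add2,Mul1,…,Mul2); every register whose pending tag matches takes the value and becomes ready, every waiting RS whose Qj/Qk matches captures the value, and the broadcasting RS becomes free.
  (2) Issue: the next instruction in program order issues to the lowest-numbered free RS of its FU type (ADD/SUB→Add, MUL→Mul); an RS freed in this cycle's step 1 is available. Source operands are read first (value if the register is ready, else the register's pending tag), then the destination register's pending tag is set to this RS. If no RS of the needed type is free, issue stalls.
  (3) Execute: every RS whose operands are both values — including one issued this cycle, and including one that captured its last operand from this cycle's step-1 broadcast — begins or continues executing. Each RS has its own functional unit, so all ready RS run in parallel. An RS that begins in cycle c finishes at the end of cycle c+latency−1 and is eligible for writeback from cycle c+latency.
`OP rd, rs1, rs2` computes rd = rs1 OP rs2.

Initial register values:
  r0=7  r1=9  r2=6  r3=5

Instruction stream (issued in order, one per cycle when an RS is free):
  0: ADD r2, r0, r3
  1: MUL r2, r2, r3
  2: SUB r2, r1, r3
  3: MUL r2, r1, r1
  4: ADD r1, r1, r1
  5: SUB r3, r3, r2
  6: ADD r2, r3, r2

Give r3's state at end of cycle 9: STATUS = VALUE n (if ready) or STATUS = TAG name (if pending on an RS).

  c1: issue ADD r2<-Add1  regs: r0:7,r1:9,r2:Add1,r3:5
  c2: issue MUL r2<-Mul1  regs: r0:7,r1:9,r2:Mul1,r3:5
  c3: issue SUB r2<-Add2  regs: r0:7,r1:9,r2:Add2,r3:5
  c4: CDB Add1=12; issue MUL r2<-Mul2  regs: r0:7,r1:9,r2:Mul2,r3:5
  c5: issue ADD r1<-Add1  regs: r0:7,r1:Add1,r2:Mul2,r3:5
  c6: CDB Add2=4; issue SUB r3<-Add2  regs: r0:7,r1:Add1,r2:Mul2,r3:Add2
  c7: stall  regs: r0:7,r1:Add1,r2:Mul2,r3:Add2
  c8: CDB Add1=18; issue ADD r2<-Add1  regs: r0:7,r1:18,r2:Add1,r3:Add2
  c9: CDB Mul1=60  regs: r0:7,r1:18,r2:Add1,r3:Add2

STATUS = TAG Add2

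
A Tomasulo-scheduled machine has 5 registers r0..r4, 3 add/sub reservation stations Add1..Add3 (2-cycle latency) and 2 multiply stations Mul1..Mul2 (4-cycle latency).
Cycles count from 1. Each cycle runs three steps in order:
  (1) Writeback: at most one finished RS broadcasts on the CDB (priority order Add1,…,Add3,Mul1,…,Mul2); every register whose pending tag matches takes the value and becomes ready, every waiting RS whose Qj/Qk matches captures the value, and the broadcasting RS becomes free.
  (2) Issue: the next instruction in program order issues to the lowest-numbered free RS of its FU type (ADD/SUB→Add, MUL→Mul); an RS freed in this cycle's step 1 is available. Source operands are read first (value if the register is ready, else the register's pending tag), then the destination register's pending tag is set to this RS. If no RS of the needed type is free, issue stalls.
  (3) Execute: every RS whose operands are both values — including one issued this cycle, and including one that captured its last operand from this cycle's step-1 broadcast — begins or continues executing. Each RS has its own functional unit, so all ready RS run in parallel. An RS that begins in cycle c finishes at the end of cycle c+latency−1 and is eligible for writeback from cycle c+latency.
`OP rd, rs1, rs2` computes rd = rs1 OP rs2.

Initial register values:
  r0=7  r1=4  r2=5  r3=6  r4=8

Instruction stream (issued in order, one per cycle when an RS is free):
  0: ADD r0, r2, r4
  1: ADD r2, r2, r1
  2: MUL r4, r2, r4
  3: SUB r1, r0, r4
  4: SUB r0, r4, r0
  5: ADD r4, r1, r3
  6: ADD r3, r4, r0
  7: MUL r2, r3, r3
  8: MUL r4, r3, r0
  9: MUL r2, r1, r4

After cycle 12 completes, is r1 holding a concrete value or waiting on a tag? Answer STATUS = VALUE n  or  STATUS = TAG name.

  c1: issue ADD r0<-Add1  regs: r0:Add1,r1:4,r2:5,r3:6,r4:8
  c2: issue ADD r2<-Add2  regs: r0:Add1,r1:4,r2:Add2,r3:6,r4:8
  c3: CDB Add1=13; issue MUL r4<-Mul1  regs: r0:13,r1:4,r2:Add2,r3:6,r4:Mul1
  c4: CDB Add2=9; issue SUB r1<-Add1  regs: r0:13,r1:Add1,r2:9,r3:6,r4:Mul1
  c5: issue SUB r0<-Add2  regs: r0:Add2,r1:Add1,r2:9,r3:6,r4:Mul1
  c6: issue ADD r4<-Add3  regs: r0:Add2,r1:Add1,r2:9,r3:6,r4:Add3
  c7: stall  regs: r0:Add2,r1:Add1,r2:9,r3:6,r4:Add3
  c8: CDB Mul1=72; stall  regs: r0:Add2,r1:Add1,r2:9,r3:6,r4:Add3
  c9: stall  regs: r0:Add2,r1:Add1,r2:9,r3:6,r4:Add3
  c10: CDB Add1=-59; issue ADD r3<-Add1  regs: r0:Add2,r1:-59,r2:9,r3:Add1,r4:Add3
  c11: CDB Add2=59; issue MUL r2<-Mul1  regs: r0:59,r1:-59,r2:Mul1,r3:Add1,r4:Add3
  c12: CDB Add3=-53; issue MUL r4<-Mul2  regs: r0:59,r1:-59,r2:Mul1,r3:Add1,r4:Mul2

STATUS = VALUE -59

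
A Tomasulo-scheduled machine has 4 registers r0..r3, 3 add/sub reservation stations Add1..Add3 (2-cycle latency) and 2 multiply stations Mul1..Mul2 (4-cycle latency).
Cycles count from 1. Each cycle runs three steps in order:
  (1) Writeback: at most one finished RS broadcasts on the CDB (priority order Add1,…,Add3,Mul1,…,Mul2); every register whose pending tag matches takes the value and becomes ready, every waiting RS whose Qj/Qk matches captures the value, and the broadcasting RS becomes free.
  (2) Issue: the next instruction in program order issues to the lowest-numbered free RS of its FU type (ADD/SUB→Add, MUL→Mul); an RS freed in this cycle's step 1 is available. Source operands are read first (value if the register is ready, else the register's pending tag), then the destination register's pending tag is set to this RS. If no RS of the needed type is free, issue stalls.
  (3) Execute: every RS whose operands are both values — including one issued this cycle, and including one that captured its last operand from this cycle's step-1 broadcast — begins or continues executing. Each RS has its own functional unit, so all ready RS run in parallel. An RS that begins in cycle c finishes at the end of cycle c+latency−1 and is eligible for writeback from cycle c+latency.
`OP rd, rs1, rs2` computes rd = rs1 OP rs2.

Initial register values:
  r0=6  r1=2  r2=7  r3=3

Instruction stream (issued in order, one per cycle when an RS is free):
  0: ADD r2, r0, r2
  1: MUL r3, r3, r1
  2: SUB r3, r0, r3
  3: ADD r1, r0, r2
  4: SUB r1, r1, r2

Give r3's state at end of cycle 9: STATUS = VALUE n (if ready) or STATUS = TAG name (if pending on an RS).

cycle 1: issue ADD r2<-Add1 // r0:6,r1:2,r2:Add1,r3:3
cycle 2: issue MUL r3<-Mul1 // r0:6,r1:2,r2:Add1,r3:Mul1
cycle 3: CDB Add1=13; issue SUB r3<-Add1 // r0:6,r1:2,r2:13,r3:Add1
cycle 4: issue ADD r1<-Add2 // r0:6,r1:Add2,r2:13,r3:Add1
cycle 5: issue SUB r1<-Add3 // r0:6,r1:Add3,r2:13,r3:Add1
cycle 6: CDB Add2=19 // r0:6,r1:Add3,r2:13,r3:Add1
cycle 7: CDB Mul1=6 // r0:6,r1:Add3,r2:13,r3:Add1
cycle 8: CDB Add3=6 // r0:6,r1:6,r2:13,r3:Add1
cycle 9: CDB Add1=0 // r0:6,r1:6,r2:13,r3:0

STATUS = VALUE 0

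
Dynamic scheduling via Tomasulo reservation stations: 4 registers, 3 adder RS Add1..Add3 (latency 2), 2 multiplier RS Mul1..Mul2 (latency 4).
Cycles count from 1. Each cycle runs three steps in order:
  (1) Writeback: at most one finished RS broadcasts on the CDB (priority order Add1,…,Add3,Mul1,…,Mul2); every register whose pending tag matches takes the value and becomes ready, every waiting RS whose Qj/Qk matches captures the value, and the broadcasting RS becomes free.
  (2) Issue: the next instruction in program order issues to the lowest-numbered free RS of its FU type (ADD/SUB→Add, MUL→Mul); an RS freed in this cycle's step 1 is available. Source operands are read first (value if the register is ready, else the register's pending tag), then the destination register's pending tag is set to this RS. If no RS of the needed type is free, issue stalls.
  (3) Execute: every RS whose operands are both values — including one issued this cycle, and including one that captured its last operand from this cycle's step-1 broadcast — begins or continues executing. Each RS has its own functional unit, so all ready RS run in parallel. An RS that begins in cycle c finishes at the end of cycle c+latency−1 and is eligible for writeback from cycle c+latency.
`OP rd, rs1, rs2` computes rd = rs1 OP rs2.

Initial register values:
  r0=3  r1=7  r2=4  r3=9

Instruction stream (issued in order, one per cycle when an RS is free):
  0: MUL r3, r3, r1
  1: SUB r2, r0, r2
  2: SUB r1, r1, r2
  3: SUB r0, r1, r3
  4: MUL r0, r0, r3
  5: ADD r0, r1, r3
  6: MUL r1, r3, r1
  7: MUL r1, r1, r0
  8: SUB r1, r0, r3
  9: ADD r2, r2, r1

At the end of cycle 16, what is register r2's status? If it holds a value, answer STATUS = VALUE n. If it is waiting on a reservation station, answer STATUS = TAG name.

STATUS = VALUE 7

  c1: issue MUL r3<-Mul1  regs: r0:3,r1:7,r2:4,r3:Mul1
  c2: issue SUB r2<-Add1  regs: r0:3,r1:7,r2:Add1,r3:Mul1
  c3: issue SUB r1<-Add2  regs: r0:3,r1:Add2,r2:Add1,r3:Mul1
  c4: CDB Add1=-1; issue SUB r0<-Add1  regs: r0:Add1,r1:Add2,r2:-1,r3:Mul1
  c5: CDB Mul1=63; issue MUL r0<-Mul1  regs: r0:Mul1,r1:Add2,r2:-1,r3:63
  c6: CDB Add2=8; issue ADD r0<-Add2  regs: r0:Add2,r1:8,r2:-1,r3:63
  c7: issue MUL r1<-Mul2  regs: r0:Add2,r1:Mul2,r2:-1,r3:63
  c8: CDB Add1=-55; stall  regs: r0:Add2,r1:Mul2,r2:-1,r3:63
  c9: CDB Add2=71; stall  regs: r0:71,r1:Mul2,r2:-1,r3:63
  c10: stall  regs: r0:71,r1:Mul2,r2:-1,r3:63
  c11: CDB Mul2=504; issue MUL r1<-Mul2  regs: r0:71,r1:Mul2,r2:-1,r3:63
  c12: CDB Mul1=-3465; issue SUB r1<-Add1  regs: r0:71,r1:Add1,r2:-1,r3:63
  c13: issue ADD r2<-Add2  regs: r0:71,r1:Add1,r2:Add2,r3:63
  c14: CDB Add1=8  regs: r0:71,r1:8,r2:Add2,r3:63
  c15: CDB Mul2=35784  regs: r0:71,r1:8,r2:Add2,r3:63
  c16: CDB Add2=7  regs: r0:71,r1:8,r2:7,r3:63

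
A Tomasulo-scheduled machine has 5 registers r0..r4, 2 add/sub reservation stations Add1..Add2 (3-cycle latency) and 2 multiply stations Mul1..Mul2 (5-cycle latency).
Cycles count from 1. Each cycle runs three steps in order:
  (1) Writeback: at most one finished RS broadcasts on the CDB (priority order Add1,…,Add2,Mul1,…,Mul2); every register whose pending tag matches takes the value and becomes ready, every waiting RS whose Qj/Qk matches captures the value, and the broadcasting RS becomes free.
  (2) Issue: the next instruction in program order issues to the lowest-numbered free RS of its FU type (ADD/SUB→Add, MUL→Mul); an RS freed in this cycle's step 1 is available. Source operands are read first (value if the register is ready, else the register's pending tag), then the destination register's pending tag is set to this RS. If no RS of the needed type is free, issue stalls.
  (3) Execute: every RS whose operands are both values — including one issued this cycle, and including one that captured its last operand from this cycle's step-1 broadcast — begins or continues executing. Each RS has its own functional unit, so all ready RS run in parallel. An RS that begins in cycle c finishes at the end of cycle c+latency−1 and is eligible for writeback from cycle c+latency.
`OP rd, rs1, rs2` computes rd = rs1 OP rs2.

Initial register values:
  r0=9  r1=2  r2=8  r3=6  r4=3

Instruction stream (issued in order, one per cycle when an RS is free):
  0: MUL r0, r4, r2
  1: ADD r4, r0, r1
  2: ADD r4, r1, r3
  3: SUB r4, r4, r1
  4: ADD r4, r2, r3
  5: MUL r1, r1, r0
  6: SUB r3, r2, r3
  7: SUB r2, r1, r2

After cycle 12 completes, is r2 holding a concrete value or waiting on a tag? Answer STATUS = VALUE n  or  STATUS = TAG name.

STATUS = TAG Add2

cycle 1: issue MUL r0<-Mul1 // r0:Mul1,r1:2,r2:8,r3:6,r4:3
cycle 2: issue ADD r4<-Add1 // r0:Mul1,r1:2,r2:8,r3:6,r4:Add1
cycle 3: issue ADD r4<-Add2 // r0:Mul1,r1:2,r2:8,r3:6,r4:Add2
cycle 4: stall // r0:Mul1,r1:2,r2:8,r3:6,r4:Add2
cycle 5: stall // r0:Mul1,r1:2,r2:8,r3:6,r4:Add2
cycle 6: CDB Add2=8; issue SUB r4<-Add2 // r0:Mul1,r1:2,r2:8,r3:6,r4:Add2
cycle 7: CDB Mul1=24; stall // r0:24,r1:2,r2:8,r3:6,r4:Add2
cycle 8: stall // r0:24,r1:2,r2:8,r3:6,r4:Add2
cycle 9: CDB Add2=6; issue ADD r4<-Add2 // r0:24,r1:2,r2:8,r3:6,r4:Add2
cycle 10: CDB Add1=26; issue MUL r1<-Mul1 // r0:24,r1:Mul1,r2:8,r3:6,r4:Add2
cycle 11: issue SUB r3<-Add1 // r0:24,r1:Mul1,r2:8,r3:Add1,r4:Add2
cycle 12: CDB Add2=14; issue SUB r2<-Add2 // r0:24,r1:Mul1,r2:Add2,r3:Add1,r4:14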